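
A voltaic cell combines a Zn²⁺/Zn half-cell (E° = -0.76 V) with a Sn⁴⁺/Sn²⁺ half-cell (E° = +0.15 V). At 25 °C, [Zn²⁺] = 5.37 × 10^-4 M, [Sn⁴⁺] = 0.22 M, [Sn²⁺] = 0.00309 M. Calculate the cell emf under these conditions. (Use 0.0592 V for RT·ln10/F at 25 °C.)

1.06 V

The Sn⁴⁺/Sn²⁺ couple has the higher reduction potential and acts as the cathode, so E°_cell = +0.15 − (-0.76) = 0.91 V.
Balancing electrons gives n = 2; the reaction quotient is Q = [Zn²⁺]·[Sn²⁺]/[Sn⁴⁺] = 7.54 × 10^-6.
At 25 °C, E = E° − (0.0592/n) log Q = 0.91 − (0.0592/2)(-5.122) = 0.910 + 0.152 = 1.062 V.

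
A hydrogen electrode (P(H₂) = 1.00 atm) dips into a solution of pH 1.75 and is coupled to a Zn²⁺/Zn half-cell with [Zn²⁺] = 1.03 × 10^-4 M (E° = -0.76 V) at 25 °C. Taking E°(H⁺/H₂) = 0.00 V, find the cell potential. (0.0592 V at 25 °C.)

0.77 V

The hydrogen couple is the cathode, so E°_cell = 0.76 V; n = 2.
[H⁺] = 10^(−1.75) = 0.018 M, and Q = [Zn²⁺]·P(H₂) / [H⁺]^2 = 0.326.
E = E° − (0.0592/2) log Q = 0.76 − (0.0592/2)(-0.487) = 0.774 V.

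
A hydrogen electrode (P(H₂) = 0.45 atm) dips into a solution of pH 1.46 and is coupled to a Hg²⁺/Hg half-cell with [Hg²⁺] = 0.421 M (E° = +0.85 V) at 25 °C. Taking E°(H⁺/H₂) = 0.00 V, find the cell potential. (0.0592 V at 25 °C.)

The Hg²⁺/Hg couple is the cathode, so E°_cell = 0.85 V; n = 2.
[H⁺] = 10^(−1.46) = 0.035 M, and Q = [H⁺]^2 / ([Hg²⁺]·P(H₂)) = 0.00635.
E = E° − (0.0592/2) log Q = 0.85 − (0.0592/2)(-2.197) = 0.915 V.

0.92 V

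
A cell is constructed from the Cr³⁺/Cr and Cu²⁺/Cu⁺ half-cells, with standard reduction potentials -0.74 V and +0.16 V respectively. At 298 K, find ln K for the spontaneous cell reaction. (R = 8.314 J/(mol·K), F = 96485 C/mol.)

E°_cell = +0.16 − (-0.74) = 0.90 V, with n = 3 electrons transferred.
At equilibrium E = 0, so the Nernst equation gives ln K = nFE°/RT = (3)(96485)(0.90)/((8.314)(298)) = 105.15.

ln K = 105.1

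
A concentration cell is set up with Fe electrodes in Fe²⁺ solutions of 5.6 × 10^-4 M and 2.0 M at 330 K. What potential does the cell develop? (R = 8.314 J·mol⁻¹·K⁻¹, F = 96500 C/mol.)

0.12 V

Both half-cells are Fe²⁺/Fe, so E°_cell = 0. The concentrated side is the cathode; the cell reaction moves Fe²⁺ from high to low concentration with n = 2.
Q = [Fe²⁺]_dilute/[Fe²⁺]_conc = 5.6 × 10^-4/2.0 = 2.8 × 10^-4.
E = 0 − (RT/nF) ln Q = −((8.314×330)/(2×96500))(-8.181) = 0.1163 V.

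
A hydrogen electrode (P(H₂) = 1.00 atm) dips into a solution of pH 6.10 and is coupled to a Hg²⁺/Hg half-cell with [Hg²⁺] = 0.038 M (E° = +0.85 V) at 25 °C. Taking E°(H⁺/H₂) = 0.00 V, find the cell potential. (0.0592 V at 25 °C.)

The Hg²⁺/Hg couple is the cathode, so E°_cell = 0.85 V; n = 2.
[H⁺] = 10^(−6.10) = 7.9 × 10^-7 M, and Q = [H⁺]^2 / ([Hg²⁺]·P(H₂)) = 1.66 × 10^-11.
E = E° − (0.0592/2) log Q = 0.85 − (0.0592/2)(-10.780) = 1.169 V.

1.17 V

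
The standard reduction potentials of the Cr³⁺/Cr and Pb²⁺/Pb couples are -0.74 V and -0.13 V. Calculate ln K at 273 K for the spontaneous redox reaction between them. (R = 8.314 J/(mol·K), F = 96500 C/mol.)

E°_cell = -0.13 − (-0.74) = 0.61 V, with n = 6 electrons transferred.
At equilibrium E = 0, so the Nernst equation gives ln K = nFE°/RT = (6)(96500)(0.61)/((8.314)(273)) = 155.61.

ln K = 155.6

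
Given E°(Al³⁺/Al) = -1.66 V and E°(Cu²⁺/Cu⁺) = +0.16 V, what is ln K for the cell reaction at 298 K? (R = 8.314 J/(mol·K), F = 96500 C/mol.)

E°_cell = +0.16 − (-1.66) = 1.82 V, with n = 3 electrons transferred.
At equilibrium E = 0, so the Nernst equation gives ln K = nFE°/RT = (3)(96500)(1.82)/((8.314)(298)) = 212.66.

ln K = 212.7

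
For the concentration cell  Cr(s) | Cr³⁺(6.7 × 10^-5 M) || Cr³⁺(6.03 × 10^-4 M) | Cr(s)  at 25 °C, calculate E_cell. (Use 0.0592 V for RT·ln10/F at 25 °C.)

0.019 V

Both half-cells are Cr³⁺/Cr, so E°_cell = 0. The concentrated side is the cathode; the cell reaction moves Cr³⁺ from high to low concentration with n = 3.
Q = [Cr³⁺]_dilute/[Cr³⁺]_conc = 6.7 × 10^-5/6.03 × 10^-4 = 0.111.
E = 0 − (0.0592/3) log Q = −(0.0592/3)(-0.954) = 0.0188 V.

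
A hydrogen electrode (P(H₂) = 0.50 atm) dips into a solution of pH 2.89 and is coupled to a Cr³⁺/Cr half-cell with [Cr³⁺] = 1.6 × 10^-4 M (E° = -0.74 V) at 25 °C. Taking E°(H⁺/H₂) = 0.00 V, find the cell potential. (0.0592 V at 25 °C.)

0.65 V

The hydrogen couple is the cathode, so E°_cell = 0.74 V; n = 6.
[H⁺] = 10^(−2.89) = 0.0013 M, and Q = [Cr³⁺]^2·P(H₂)^3 / [H⁺]^6 = 7 × 10^8.
E = E° − (0.0592/6) log Q = 0.74 − (0.0592/6)(8.845) = 0.653 V.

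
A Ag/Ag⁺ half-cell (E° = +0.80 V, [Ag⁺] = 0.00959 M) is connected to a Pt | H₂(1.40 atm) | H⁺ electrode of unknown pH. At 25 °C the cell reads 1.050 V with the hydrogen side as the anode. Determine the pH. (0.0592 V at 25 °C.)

pH = 6.17

E°_cell = 0.80 V and n = 2.
log Q = n(E° − E)/0.0592 = 2×(0.80 − 1.050)/0.0592 = -8.446.
With Q = [H⁺]^2 / ([Ag⁺]^2·P(H₂)), solving for [H⁺] gives log[H⁺] = -6.168, so pH = 6.17.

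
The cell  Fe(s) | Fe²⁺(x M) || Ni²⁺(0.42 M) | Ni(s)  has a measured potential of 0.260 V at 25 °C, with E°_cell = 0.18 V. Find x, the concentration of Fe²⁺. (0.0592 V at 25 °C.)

From the Nernst equation, log Q = n(E° − E)/0.0592 = 2(0.18 − 0.260)/0.0592 = -2.703, so Q = 0.00198.
With Q = [Fe²⁺]/[Ni²⁺] and the known concentrations, [Fe²⁺] in the numerator gives [Fe²⁺] = 8.3 × 10^-4 M.

8.3 × 10^-4 M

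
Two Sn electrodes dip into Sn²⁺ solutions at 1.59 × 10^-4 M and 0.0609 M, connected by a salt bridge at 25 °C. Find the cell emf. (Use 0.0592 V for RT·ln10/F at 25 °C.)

Both half-cells are Sn²⁺/Sn, so E°_cell = 0. The concentrated side is the cathode; the cell reaction moves Sn²⁺ from high to low concentration with n = 2.
Q = [Sn²⁺]_dilute/[Sn²⁺]_conc = 1.59 × 10^-4/0.0609 = 0.00261.
E = 0 − (0.0592/2) log Q = −(0.0592/2)(-2.583) = 0.0765 V.

0.076 V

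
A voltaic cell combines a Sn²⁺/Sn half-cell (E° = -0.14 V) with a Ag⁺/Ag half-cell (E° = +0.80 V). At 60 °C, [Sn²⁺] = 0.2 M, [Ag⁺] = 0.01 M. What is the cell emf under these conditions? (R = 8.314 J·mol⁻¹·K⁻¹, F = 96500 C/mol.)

0.831 V

The Ag⁺/Ag couple has the higher reduction potential and acts as the cathode, so E°_cell = +0.80 − (-0.14) = 0.94 V.
Balancing electrons gives n = 2; the reaction quotient is Q = [Sn²⁺]/[Ag⁺]^2 = 2000.
E = E° − (RT/nF) ln Q = 0.94 − (8.314×333)/(2×96500) × (7.601) = 0.940 − 0.109 = 0.831 V.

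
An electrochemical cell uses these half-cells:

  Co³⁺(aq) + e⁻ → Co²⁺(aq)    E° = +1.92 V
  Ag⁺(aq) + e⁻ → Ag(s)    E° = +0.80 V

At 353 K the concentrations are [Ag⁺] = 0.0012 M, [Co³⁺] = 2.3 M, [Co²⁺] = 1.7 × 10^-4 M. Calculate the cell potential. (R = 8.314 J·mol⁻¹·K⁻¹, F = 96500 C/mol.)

1.61 V

The Co³⁺/Co²⁺ couple has the higher reduction potential and acts as the cathode, so E°_cell = +1.92 − (+0.80) = 1.12 V.
Balancing electrons gives n = 1; the reaction quotient is Q = [Ag⁺]·[Co²⁺]/[Co³⁺] = 8.87 × 10^-8.
E = E° − (RT/nF) ln Q = 1.12 − (8.314×353)/(1×96500) × (-16.238) = 1.120 + 0.494 = 1.614 V.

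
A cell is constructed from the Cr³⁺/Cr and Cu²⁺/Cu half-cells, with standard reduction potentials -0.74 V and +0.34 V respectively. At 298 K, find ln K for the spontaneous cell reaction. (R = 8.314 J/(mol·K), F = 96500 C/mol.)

E°_cell = +0.34 − (-0.74) = 1.08 V, with n = 6 electrons transferred.
At equilibrium E = 0, so the Nernst equation gives ln K = nFE°/RT = (6)(96500)(1.08)/((8.314)(298)) = 252.39.

ln K = 252.4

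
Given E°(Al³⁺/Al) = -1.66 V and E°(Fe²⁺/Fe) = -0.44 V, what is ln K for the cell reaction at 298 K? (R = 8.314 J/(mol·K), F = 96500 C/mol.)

ln K = 285.1

E°_cell = -0.44 − (-1.66) = 1.22 V, with n = 6 electrons transferred.
At equilibrium E = 0, so the Nernst equation gives ln K = nFE°/RT = (6)(96500)(1.22)/((8.314)(298)) = 285.11.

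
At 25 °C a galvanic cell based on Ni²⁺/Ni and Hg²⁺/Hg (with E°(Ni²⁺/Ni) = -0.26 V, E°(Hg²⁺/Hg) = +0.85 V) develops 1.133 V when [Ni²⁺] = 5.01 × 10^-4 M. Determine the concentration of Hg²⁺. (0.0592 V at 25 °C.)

0.003 M

From the Nernst equation, log Q = n(E° − E)/0.0592 = 2(1.11 − 1.133)/0.0592 = -0.777, so Q = 0.167.
With Q = [Ni²⁺]/[Hg²⁺] and the known concentrations, [Hg²⁺] in the denominator gives [Hg²⁺] = 0.003 M.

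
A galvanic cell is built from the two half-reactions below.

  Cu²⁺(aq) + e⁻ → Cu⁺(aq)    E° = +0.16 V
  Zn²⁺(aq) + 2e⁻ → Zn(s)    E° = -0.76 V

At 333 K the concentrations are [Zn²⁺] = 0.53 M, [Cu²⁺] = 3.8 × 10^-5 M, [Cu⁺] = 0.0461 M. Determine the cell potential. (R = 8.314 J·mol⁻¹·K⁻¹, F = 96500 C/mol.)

The Cu²⁺/Cu⁺ couple has the higher reduction potential and acts as the cathode, so E°_cell = +0.16 − (-0.76) = 0.92 V.
Balancing electrons gives n = 2; the reaction quotient is Q = [Zn²⁺]·[Cu⁺]^2/[Cu²⁺]^2 = 7.8 × 10^5.
E = E° − (RT/nF) ln Q = 0.92 − (8.314×333)/(2×96500) × (13.567) = 0.920 − 0.195 = 0.725 V.

0.725 V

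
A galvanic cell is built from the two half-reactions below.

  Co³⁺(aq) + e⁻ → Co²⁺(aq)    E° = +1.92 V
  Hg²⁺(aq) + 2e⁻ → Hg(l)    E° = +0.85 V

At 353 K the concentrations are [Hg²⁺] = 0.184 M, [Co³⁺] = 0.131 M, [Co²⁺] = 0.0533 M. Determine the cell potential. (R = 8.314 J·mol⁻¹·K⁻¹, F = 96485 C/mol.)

The Co³⁺/Co²⁺ couple has the higher reduction potential and acts as the cathode, so E°_cell = +1.92 − (+0.85) = 1.07 V.
Balancing electrons gives n = 2; the reaction quotient is Q = [Hg²⁺]·[Co²⁺]^2/[Co³⁺]^2 = 0.0305.
E = E° − (RT/nF) ln Q = 1.07 − (8.314×353)/(2×96485) × (-3.491) = 1.070 + 0.053 = 1.123 V.

1.12 V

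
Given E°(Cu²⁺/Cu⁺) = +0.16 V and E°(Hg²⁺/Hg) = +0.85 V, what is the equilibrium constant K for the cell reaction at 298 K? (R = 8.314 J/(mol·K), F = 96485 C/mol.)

2.2 × 10^23

E°_cell = +0.85 − (+0.16) = 0.69 V, with n = 2 electrons transferred.
At equilibrium E = 0, so the Nernst equation gives ln K = nFE°/RT = (2)(96485)(0.69)/((8.314)(298)) = 53.74.
K = e^53.74 = 2.2 × 10^23.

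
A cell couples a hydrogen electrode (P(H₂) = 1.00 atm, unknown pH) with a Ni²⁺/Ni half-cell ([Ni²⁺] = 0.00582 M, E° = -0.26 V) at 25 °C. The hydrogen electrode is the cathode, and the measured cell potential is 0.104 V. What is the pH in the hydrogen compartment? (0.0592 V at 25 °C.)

pH = 3.75

E°_cell = 0.26 V and n = 2.
log Q = n(E° − E)/0.0592 = 2×(0.26 − 0.104)/0.0592 = 5.270.
With Q = [Ni²⁺]·P(H₂) / [H⁺]^2, solving for [H⁺] gives log[H⁺] = -3.753, so pH = 3.75.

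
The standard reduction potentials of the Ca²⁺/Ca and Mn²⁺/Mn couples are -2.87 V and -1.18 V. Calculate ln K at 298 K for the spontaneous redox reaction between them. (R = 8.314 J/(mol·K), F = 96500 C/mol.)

E°_cell = -1.18 − (-2.87) = 1.69 V, with n = 2 electrons transferred.
At equilibrium E = 0, so the Nernst equation gives ln K = nFE°/RT = (2)(96500)(1.69)/((8.314)(298)) = 131.65.

ln K = 131.6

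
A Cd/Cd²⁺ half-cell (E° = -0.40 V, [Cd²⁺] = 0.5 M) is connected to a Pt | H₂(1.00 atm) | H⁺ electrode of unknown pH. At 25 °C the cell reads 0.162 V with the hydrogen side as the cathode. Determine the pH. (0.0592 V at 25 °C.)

pH = 4.17

E°_cell = 0.40 V and n = 2.
log Q = n(E° − E)/0.0592 = 2×(0.40 − 0.162)/0.0592 = 8.041.
With Q = [Cd²⁺]·P(H₂) / [H⁺]^2, solving for [H⁺] gives log[H⁺] = -4.171, so pH = 4.17.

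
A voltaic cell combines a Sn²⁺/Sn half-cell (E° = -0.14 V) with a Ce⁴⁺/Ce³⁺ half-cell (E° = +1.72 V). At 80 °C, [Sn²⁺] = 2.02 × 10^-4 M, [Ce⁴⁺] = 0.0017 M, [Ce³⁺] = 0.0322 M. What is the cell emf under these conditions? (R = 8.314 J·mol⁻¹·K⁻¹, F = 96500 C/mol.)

The Ce⁴⁺/Ce³⁺ couple has the higher reduction potential and acts as the cathode, so E°_cell = +1.72 − (-0.14) = 1.86 V.
Balancing electrons gives n = 2; the reaction quotient is Q = [Sn²⁺]·[Ce³⁺]^2/[Ce⁴⁺]^2 = 0.0725.
E = E° − (RT/nF) ln Q = 1.86 − (8.314×353)/(2×96500) × (-2.625) = 1.860 + 0.040 = 1.900 V.

1.90 V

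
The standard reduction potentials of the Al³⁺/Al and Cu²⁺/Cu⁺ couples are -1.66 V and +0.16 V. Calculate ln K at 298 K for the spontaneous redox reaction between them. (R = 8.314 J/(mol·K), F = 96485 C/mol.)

ln K = 212.6

E°_cell = +0.16 − (-1.66) = 1.82 V, with n = 3 electrons transferred.
At equilibrium E = 0, so the Nernst equation gives ln K = nFE°/RT = (3)(96485)(1.82)/((8.314)(298)) = 212.63.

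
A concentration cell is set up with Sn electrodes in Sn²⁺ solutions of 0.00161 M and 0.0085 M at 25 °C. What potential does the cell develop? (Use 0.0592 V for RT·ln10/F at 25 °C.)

Both half-cells are Sn²⁺/Sn, so E°_cell = 0. The concentrated side is the cathode; the cell reaction moves Sn²⁺ from high to low concentration with n = 2.
Q = [Sn²⁺]_dilute/[Sn²⁺]_conc = 0.00161/0.0085 = 0.189.
E = 0 − (0.0592/2) log Q = −(0.0592/2)(-0.723) = 0.0214 V.

0.021 V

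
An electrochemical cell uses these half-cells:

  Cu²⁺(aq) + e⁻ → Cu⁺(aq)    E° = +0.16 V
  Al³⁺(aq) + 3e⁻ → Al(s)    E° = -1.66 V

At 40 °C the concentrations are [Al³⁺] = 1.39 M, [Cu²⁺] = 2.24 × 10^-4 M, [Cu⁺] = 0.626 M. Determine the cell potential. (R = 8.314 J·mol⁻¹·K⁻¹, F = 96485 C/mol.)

1.60 V

The Cu²⁺/Cu⁺ couple has the higher reduction potential and acts as the cathode, so E°_cell = +0.16 − (-1.66) = 1.82 V.
Balancing electrons gives n = 3; the reaction quotient is Q = [Al³⁺]·[Cu⁺]^3/[Cu²⁺]^3 = 3.03 × 10^10.
E = E° − (RT/nF) ln Q = 1.82 − (8.314×313)/(3×96485) × (24.136) = 1.820 − 0.217 = 1.603 V.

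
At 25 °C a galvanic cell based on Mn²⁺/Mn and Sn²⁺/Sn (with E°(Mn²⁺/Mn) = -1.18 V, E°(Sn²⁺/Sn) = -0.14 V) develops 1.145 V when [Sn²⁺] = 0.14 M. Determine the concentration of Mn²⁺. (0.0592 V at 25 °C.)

From the Nernst equation, log Q = n(E° − E)/0.0592 = 2(1.04 − 1.145)/0.0592 = -3.547, so Q = 2.84 × 10^-4.
With Q = [Mn²⁺]/[Sn²⁺] and the known concentrations, [Mn²⁺] in the numerator gives [Mn²⁺] = 4 × 10^-5 M.

4 × 10^-5 M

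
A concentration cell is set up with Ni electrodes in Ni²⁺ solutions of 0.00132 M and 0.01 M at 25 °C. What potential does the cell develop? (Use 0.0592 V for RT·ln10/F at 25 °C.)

Both half-cells are Ni²⁺/Ni, so E°_cell = 0. The concentrated side is the cathode; the cell reaction moves Ni²⁺ from high to low concentration with n = 2.
Q = [Ni²⁺]_dilute/[Ni²⁺]_conc = 0.00132/0.01 = 0.132.
E = 0 − (0.0592/2) log Q = −(0.0592/2)(-0.879) = 0.0260 V.

0.026 V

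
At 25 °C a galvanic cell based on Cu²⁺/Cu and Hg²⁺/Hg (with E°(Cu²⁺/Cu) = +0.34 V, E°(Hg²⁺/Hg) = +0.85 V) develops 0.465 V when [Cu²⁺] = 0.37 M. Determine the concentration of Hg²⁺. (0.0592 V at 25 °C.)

0.011 M

From the Nernst equation, log Q = n(E° − E)/0.0592 = 2(0.51 − 0.465)/0.0592 = 1.520, so Q = 33.1.
With Q = [Cu²⁺]/[Hg²⁺] and the known concentrations, [Hg²⁺] in the denominator gives [Hg²⁺] = 0.011 M.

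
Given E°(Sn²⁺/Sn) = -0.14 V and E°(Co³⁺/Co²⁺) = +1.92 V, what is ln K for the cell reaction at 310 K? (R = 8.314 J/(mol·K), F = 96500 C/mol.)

E°_cell = +1.92 − (-0.14) = 2.06 V, with n = 2 electrons transferred.
At equilibrium E = 0, so the Nernst equation gives ln K = nFE°/RT = (2)(96500)(2.06)/((8.314)(310)) = 154.26.

ln K = 154.3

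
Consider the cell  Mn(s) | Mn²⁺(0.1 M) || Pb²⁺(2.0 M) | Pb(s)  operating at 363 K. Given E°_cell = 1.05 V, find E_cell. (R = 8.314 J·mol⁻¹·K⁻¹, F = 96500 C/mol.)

Balancing electrons gives n = 2; the reaction quotient is Q = [Mn²⁺]/[Pb²⁺] = 0.0500.
E = E° − (RT/nF) ln Q = 1.05 − (8.314×363)/(2×96500) × (-2.996) = 1.050 + 0.047 = 1.097 V.

1.10 V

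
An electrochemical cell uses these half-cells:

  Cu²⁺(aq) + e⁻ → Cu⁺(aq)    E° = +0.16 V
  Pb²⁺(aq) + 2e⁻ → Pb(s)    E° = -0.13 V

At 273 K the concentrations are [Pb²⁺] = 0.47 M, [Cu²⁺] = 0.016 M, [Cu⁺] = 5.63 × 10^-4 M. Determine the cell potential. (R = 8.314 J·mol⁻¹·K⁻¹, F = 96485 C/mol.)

0.378 V

The Cu²⁺/Cu⁺ couple has the higher reduction potential and acts as the cathode, so E°_cell = +0.16 − (-0.13) = 0.29 V.
Balancing electrons gives n = 2; the reaction quotient is Q = [Pb²⁺]·[Cu⁺]^2/[Cu²⁺]^2 = 5.82 × 10^-4.
E = E° − (RT/nF) ln Q = 0.29 − (8.314×273)/(2×96485) × (-7.449) = 0.290 + 0.088 = 0.378 V.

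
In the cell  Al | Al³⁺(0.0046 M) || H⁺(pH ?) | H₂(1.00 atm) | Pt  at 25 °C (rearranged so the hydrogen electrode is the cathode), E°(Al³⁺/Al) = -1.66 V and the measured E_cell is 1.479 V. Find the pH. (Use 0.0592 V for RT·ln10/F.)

E°_cell = 1.66 V and n = 6.
log Q = n(E° − E)/0.0592 = 6×(1.66 − 1.479)/0.0592 = 18.345.
With Q = [Al³⁺]^2·P(H₂)^3 / [H⁺]^6, solving for [H⁺] gives log[H⁺] = -3.837, so pH = 3.84.

pH = 3.84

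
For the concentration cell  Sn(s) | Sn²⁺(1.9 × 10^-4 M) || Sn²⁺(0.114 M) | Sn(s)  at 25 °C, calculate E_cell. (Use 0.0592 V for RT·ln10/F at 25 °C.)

Both half-cells are Sn²⁺/Sn, so E°_cell = 0. The concentrated side is the cathode; the cell reaction moves Sn²⁺ from high to low concentration with n = 2.
Q = [Sn²⁺]_dilute/[Sn²⁺]_conc = 1.9 × 10^-4/0.114 = 0.00167.
E = 0 − (0.0592/2) log Q = −(0.0592/2)(-2.778) = 0.0822 V.

0.082 V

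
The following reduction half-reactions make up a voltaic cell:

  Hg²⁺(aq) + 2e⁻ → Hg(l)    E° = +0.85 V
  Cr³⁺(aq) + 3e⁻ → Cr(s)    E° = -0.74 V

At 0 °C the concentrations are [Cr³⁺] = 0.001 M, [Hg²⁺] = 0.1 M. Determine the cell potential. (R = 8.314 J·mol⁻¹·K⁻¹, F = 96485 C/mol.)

The Hg²⁺/Hg couple has the higher reduction potential and acts as the cathode, so E°_cell = +0.85 − (-0.74) = 1.59 V.
Balancing electrons gives n = 6; the reaction quotient is Q = [Cr³⁺]^2/[Hg²⁺]^3 = 0.00100.
E = E° − (RT/nF) ln Q = 1.59 − (8.314×273)/(6×96485) × (-6.908) = 1.590 + 0.027 = 1.617 V.

1.62 V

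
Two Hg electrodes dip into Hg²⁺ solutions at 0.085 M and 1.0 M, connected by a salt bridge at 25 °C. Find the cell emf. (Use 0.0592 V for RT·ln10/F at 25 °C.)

Both half-cells are Hg²⁺/Hg, so E°_cell = 0. The concentrated side is the cathode; the cell reaction moves Hg²⁺ from high to low concentration with n = 2.
Q = [Hg²⁺]_dilute/[Hg²⁺]_conc = 0.085/1.0 = 0.0850.
E = 0 − (0.0592/2) log Q = −(0.0592/2)(-1.071) = 0.0317 V.

0.032 V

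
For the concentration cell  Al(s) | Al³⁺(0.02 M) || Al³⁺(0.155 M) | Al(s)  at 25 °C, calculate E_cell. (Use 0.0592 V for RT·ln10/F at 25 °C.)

Both half-cells are Al³⁺/Al, so E°_cell = 0. The concentrated side is the cathode; the cell reaction moves Al³⁺ from high to low concentration with n = 3.
Q = [Al³⁺]_dilute/[Al³⁺]_conc = 0.02/0.155 = 0.129.
E = 0 − (0.0592/3) log Q = −(0.0592/3)(-0.889) = 0.0175 V.

0.018 V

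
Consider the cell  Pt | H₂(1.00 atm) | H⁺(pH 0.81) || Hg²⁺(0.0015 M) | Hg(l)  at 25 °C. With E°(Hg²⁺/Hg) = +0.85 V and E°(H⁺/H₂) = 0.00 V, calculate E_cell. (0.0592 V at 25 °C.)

0.81 V

The Hg²⁺/Hg couple is the cathode, so E°_cell = 0.85 V; n = 2.
[H⁺] = 10^(−0.81) = 0.15 M, and Q = [H⁺]^2 / ([Hg²⁺]·P(H₂)) = 16.0.
E = E° − (0.0592/2) log Q = 0.85 − (0.0592/2)(1.204) = 0.814 V.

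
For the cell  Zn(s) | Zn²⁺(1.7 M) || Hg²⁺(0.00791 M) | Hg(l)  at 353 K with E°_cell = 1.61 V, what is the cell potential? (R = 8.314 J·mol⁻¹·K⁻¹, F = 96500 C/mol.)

Balancing electrons gives n = 2; the reaction quotient is Q = [Zn²⁺]/[Hg²⁺] = 215.
E = E° − (RT/nF) ln Q = 1.61 − (8.314×353)/(2×96500) × (5.370) = 1.610 − 0.082 = 1.528 V.

1.53 V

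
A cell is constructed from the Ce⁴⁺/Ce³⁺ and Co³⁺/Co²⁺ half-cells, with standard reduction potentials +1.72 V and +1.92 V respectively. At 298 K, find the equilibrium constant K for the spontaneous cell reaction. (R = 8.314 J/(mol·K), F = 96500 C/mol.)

E°_cell = +1.92 − (+1.72) = 0.20 V, with n = 1 electron transferred.
At equilibrium E = 0, so the Nernst equation gives ln K = nFE°/RT = (1)(96500)(0.20)/((8.314)(298)) = 7.79.
K = e^7.79 = 2400.

2400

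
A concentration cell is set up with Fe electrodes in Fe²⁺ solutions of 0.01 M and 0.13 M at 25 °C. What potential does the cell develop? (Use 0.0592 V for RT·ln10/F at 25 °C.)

0.033 V

Both half-cells are Fe²⁺/Fe, so E°_cell = 0. The concentrated side is the cathode; the cell reaction moves Fe²⁺ from high to low concentration with n = 2.
Q = [Fe²⁺]_dilute/[Fe²⁺]_conc = 0.01/0.13 = 0.0769.
E = 0 − (0.0592/2) log Q = −(0.0592/2)(-1.114) = 0.0330 V.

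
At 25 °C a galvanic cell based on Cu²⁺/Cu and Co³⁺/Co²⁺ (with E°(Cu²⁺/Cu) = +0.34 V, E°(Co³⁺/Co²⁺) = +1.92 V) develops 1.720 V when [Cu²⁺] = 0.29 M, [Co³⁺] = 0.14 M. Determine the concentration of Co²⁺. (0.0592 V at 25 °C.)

From the Nernst equation, log Q = n(E° − E)/0.0592 = 2(1.58 − 1.720)/0.0592 = -4.730, so Q = 1.86 × 10^-5.
With Q = [Cu²⁺]·[Co²⁺]^2/[Co³⁺]^2 and the known concentrations, [Co²⁺]^2 in the numerator gives [Co²⁺] = 0.0011 M.

0.0011 M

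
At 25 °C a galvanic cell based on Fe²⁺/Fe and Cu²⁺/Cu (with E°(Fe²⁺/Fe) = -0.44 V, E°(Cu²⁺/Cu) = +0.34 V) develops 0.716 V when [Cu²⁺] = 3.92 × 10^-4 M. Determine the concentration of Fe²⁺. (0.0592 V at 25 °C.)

From the Nernst equation, log Q = n(E° − E)/0.0592 = 2(0.78 − 0.716)/0.0592 = 2.162, so Q = 145.
With Q = [Fe²⁺]/[Cu²⁺] and the known concentrations, [Fe²⁺] in the numerator gives [Fe²⁺] = 0.057 M.

0.057 M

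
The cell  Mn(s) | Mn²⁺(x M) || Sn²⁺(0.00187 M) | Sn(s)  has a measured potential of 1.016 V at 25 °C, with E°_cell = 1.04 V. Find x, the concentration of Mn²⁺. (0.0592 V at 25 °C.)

From the Nernst equation, log Q = n(E° − E)/0.0592 = 2(1.04 − 1.016)/0.0592 = 0.811, so Q = 6.47.
With Q = [Mn²⁺]/[Sn²⁺] and the known concentrations, [Mn²⁺] in the numerator gives [Mn²⁺] = 0.012 M.

0.012 M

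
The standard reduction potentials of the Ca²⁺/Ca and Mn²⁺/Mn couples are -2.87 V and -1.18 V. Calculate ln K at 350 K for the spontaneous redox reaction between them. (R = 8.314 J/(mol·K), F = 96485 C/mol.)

E°_cell = -1.18 − (-2.87) = 1.69 V, with n = 2 electrons transferred.
At equilibrium E = 0, so the Nernst equation gives ln K = nFE°/RT = (2)(96485)(1.69)/((8.314)(350)) = 112.07.

ln K = 112.1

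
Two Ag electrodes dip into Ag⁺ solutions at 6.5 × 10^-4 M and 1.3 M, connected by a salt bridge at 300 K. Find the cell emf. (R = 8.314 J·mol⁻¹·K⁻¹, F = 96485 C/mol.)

0.20 V

Both half-cells are Ag⁺/Ag, so E°_cell = 0. The concentrated side is the cathode; the cell reaction moves Ag⁺ from high to low concentration with n = 1.
Q = [Ag⁺]_dilute/[Ag⁺]_conc = 6.5 × 10^-4/1.3 = 5 × 10^-4.
E = 0 − (RT/nF) ln Q = −((8.314×300)/(1×96485))(-7.601) = 0.1965 V.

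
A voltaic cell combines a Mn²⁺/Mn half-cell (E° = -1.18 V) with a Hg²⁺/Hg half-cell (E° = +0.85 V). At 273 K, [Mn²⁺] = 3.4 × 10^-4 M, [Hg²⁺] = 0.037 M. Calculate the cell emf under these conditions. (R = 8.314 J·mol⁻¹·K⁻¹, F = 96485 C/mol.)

2.09 V

The Hg²⁺/Hg couple has the higher reduction potential and acts as the cathode, so E°_cell = +0.85 − (-1.18) = 2.03 V.
Balancing electrons gives n = 2; the reaction quotient is Q = [Mn²⁺]/[Hg²⁺] = 0.00919.
E = E° − (RT/nF) ln Q = 2.03 − (8.314×273)/(2×96485) × (-4.690) = 2.030 + 0.055 = 2.085 V.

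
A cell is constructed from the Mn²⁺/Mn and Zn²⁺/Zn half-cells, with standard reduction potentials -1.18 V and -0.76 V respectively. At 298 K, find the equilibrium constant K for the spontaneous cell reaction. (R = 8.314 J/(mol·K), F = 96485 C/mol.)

1.6 × 10^14

E°_cell = -0.76 − (-1.18) = 0.42 V, with n = 2 electrons transferred.
At equilibrium E = 0, so the Nernst equation gives ln K = nFE°/RT = (2)(96485)(0.42)/((8.314)(298)) = 32.71.
K = e^32.71 = 1.6 × 10^14.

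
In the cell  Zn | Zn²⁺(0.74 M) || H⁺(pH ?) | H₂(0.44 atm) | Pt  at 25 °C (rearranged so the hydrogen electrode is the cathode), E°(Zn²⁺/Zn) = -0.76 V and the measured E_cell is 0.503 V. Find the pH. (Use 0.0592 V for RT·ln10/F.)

E°_cell = 0.76 V and n = 2.
log Q = n(E° − E)/0.0592 = 2×(0.76 − 0.503)/0.0592 = 8.682.
With Q = [Zn²⁺]·P(H₂) / [H⁺]^2, solving for [H⁺] gives log[H⁺] = -4.585, so pH = 4.58.

pH = 4.58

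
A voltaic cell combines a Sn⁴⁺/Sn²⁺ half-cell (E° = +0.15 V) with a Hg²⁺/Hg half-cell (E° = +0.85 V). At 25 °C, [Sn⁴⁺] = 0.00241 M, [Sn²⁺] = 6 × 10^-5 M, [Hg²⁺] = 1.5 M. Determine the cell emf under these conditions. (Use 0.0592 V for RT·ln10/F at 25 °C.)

0.658 V

The Hg²⁺/Hg couple has the higher reduction potential and acts as the cathode, so E°_cell = +0.85 − (+0.15) = 0.70 V.
Balancing electrons gives n = 2; the reaction quotient is Q = [Sn⁴⁺]/([Sn²⁺]·[Hg²⁺]) = 26.8.
At 25 °C, E = E° − (0.0592/n) log Q = 0.70 − (0.0592/2)(1.428) = 0.700 − 0.042 = 0.658 V.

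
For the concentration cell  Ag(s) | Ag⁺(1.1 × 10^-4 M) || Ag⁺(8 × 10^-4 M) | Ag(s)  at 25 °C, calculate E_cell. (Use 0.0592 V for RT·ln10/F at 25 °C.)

Both half-cells are Ag⁺/Ag, so E°_cell = 0. The concentrated side is the cathode; the cell reaction moves Ag⁺ from high to low concentration with n = 1.
Q = [Ag⁺]_dilute/[Ag⁺]_conc = 1.1 × 10^-4/8 × 10^-4 = 0.138.
E = 0 − (0.0592/1) log Q = −(0.0592/1)(-0.862) = 0.0510 V.

0.051 V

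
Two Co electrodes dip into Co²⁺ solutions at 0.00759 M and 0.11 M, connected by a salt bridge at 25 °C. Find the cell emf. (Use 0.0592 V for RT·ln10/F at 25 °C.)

0.034 V

Both half-cells are Co²⁺/Co, so E°_cell = 0. The concentrated side is the cathode; the cell reaction moves Co²⁺ from high to low concentration with n = 2.
Q = [Co²⁺]_dilute/[Co²⁺]_conc = 0.00759/0.11 = 0.0690.
E = 0 − (0.0592/2) log Q = −(0.0592/2)(-1.161) = 0.0344 V.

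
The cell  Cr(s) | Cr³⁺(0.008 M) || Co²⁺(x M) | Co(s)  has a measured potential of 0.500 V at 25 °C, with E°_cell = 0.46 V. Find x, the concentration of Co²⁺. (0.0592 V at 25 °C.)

0.9 M

From the Nernst equation, log Q = n(E° − E)/0.0592 = 6(0.46 − 0.500)/0.0592 = -4.054, so Q = 8.83 × 10^-5.
With Q = [Cr³⁺]^2/[Co²⁺]^3 and the known concentrations, [Co²⁺]^3 in the denominator gives [Co²⁺] = 0.9 M.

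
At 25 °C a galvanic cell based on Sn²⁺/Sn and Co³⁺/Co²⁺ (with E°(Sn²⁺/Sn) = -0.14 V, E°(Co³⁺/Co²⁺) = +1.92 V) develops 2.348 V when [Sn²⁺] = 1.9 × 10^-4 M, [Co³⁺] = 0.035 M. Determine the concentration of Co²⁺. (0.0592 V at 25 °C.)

From the Nernst equation, log Q = n(E° − E)/0.0592 = 2(2.06 − 2.348)/0.0592 = -9.730, so Q = 1.86 × 10^-10.
With Q = [Sn²⁺]·[Co²⁺]^2/[Co³⁺]^2 and the known concentrations, [Co²⁺]^2 in the numerator gives [Co²⁺] = 3.5 × 10^-5 M.

3.5 × 10^-5 M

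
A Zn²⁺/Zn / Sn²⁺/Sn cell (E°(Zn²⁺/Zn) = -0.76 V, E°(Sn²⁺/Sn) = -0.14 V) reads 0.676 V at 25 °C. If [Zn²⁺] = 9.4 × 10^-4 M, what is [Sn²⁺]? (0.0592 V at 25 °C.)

0.073 M

From the Nernst equation, log Q = n(E° − E)/0.0592 = 2(0.62 − 0.676)/0.0592 = -1.892, so Q = 0.0128.
With Q = [Zn²⁺]/[Sn²⁺] and the known concentrations, [Sn²⁺] in the denominator gives [Sn²⁺] = 0.073 M.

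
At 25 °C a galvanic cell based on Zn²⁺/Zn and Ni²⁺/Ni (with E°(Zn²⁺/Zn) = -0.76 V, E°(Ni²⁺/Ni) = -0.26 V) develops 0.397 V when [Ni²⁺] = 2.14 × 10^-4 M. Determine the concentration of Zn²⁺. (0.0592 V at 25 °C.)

0.65 M

From the Nernst equation, log Q = n(E° − E)/0.0592 = 2(0.50 − 0.397)/0.0592 = 3.480, so Q = 3020.
With Q = [Zn²⁺]/[Ni²⁺] and the known concentrations, [Zn²⁺] in the numerator gives [Zn²⁺] = 0.65 M.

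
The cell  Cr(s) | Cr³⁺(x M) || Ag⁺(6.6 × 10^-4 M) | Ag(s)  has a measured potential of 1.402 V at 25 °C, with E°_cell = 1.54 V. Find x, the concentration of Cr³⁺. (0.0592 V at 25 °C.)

From the Nernst equation, log Q = n(E° − E)/0.0592 = 3(1.54 − 1.402)/0.0592 = 6.993, so Q = 9.85 × 10^6.
With Q = [Cr³⁺]/[Ag⁺]^3 and the known concentrations, [Cr³⁺] in the numerator gives [Cr³⁺] = 0.0028 M.

0.0028 M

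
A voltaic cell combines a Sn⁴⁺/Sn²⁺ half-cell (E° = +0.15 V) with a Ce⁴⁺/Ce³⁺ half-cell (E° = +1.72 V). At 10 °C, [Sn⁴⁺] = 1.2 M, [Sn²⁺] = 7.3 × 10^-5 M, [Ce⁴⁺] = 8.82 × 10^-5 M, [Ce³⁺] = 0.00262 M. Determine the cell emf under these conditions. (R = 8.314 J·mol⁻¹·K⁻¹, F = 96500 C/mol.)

The Ce⁴⁺/Ce³⁺ couple has the higher reduction potential and acts as the cathode, so E°_cell = +1.72 − (+0.15) = 1.57 V.
Balancing electrons gives n = 2; the reaction quotient is Q = [Sn⁴⁺]·[Ce³⁺]^2/([Sn²⁺]·[Ce⁴⁺]^2) = 1.45 × 10^7.
E = E° − (RT/nF) ln Q = 1.57 − (8.314×283)/(2×96500) × (16.490) = 1.570 − 0.201 = 1.369 V.

1.37 V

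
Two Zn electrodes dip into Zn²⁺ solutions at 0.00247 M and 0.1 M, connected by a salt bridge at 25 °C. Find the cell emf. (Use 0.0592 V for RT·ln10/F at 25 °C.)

Both half-cells are Zn²⁺/Zn, so E°_cell = 0. The concentrated side is the cathode; the cell reaction moves Zn²⁺ from high to low concentration with n = 2.
Q = [Zn²⁺]_dilute/[Zn²⁺]_conc = 0.00247/0.1 = 0.0247.
E = 0 − (0.0592/2) log Q = −(0.0592/2)(-1.607) = 0.0476 V.

0.048 V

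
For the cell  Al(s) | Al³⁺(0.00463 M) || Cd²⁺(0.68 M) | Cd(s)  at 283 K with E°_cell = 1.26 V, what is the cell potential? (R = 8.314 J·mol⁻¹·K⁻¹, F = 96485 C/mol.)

Balancing electrons gives n = 6; the reaction quotient is Q = [Al³⁺]^2/[Cd²⁺]^3 = 6.82 × 10^-5.
E = E° − (RT/nF) ln Q = 1.26 − (8.314×283)/(6×96485) × (-9.593) = 1.260 + 0.039 = 1.299 V.

1.30 V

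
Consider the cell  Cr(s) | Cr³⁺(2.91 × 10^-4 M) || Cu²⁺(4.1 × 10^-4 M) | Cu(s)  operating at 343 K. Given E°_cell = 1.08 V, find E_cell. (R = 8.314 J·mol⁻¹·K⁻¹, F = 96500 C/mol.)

Balancing electrons gives n = 6; the reaction quotient is Q = [Cr³⁺]^2/[Cu²⁺]^3 = 1230.
E = E° − (RT/nF) ln Q = 1.08 − (8.314×343)/(6×96500) × (7.114) = 1.080 − 0.035 = 1.045 V.

1.04 V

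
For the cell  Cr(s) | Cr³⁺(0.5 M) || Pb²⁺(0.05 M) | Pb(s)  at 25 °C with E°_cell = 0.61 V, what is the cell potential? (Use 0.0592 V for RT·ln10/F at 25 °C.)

0.577 V

Balancing electrons gives n = 6; the reaction quotient is Q = [Cr³⁺]^2/[Pb²⁺]^3 = 2000.
At 25 °C, E = E° − (0.0592/n) log Q = 0.61 − (0.0592/6)(3.301) = 0.610 − 0.033 = 0.577 V.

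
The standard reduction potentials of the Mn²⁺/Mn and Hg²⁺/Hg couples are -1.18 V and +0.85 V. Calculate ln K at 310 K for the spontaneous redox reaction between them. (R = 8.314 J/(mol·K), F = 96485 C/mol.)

ln K = 152.0

E°_cell = +0.85 − (-1.18) = 2.03 V, with n = 2 electrons transferred.
At equilibrium E = 0, so the Nernst equation gives ln K = nFE°/RT = (2)(96485)(2.03)/((8.314)(310)) = 151.99.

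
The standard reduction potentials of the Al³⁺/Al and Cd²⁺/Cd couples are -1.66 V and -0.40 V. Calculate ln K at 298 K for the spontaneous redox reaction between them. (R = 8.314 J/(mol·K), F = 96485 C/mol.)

ln K = 294.4

E°_cell = -0.40 − (-1.66) = 1.26 V, with n = 6 electrons transferred.
At equilibrium E = 0, so the Nernst equation gives ln K = nFE°/RT = (6)(96485)(1.26)/((8.314)(298)) = 294.41.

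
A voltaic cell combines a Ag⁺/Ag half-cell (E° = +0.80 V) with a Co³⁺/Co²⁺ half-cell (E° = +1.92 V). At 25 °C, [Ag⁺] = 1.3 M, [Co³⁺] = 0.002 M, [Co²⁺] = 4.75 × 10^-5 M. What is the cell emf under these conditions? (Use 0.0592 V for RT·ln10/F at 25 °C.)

The Co³⁺/Co²⁺ couple has the higher reduction potential and acts as the cathode, so E°_cell = +1.92 − (+0.80) = 1.12 V.
Balancing electrons gives n = 1; the reaction quotient is Q = [Ag⁺]·[Co²⁺]/[Co³⁺] = 0.0309.
At 25 °C, E = E° − (0.0592/n) log Q = 1.12 − (0.0592/1)(-1.510) = 1.120 + 0.089 = 1.209 V.

1.21 V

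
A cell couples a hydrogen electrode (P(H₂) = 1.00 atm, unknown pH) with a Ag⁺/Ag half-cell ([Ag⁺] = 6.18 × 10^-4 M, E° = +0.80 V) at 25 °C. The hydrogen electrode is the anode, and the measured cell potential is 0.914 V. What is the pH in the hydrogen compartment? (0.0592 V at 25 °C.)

pH = 5.13

E°_cell = 0.80 V and n = 2.
log Q = n(E° − E)/0.0592 = 2×(0.80 − 0.914)/0.0592 = -3.851.
With Q = [H⁺]^2 / ([Ag⁺]^2·P(H₂)), solving for [H⁺] gives log[H⁺] = -5.135, so pH = 5.13.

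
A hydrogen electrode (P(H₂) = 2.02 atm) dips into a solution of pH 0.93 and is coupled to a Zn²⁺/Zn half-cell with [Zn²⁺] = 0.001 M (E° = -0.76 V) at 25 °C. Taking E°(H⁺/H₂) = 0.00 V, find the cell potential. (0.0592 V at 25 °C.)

0.78 V

The hydrogen couple is the cathode, so E°_cell = 0.76 V; n = 2.
[H⁺] = 10^(−0.93) = 0.12 M, and Q = [Zn²⁺]·P(H₂) / [H⁺]^2 = 0.146.
E = E° − (0.0592/2) log Q = 0.76 − (0.0592/2)(-0.835) = 0.785 V.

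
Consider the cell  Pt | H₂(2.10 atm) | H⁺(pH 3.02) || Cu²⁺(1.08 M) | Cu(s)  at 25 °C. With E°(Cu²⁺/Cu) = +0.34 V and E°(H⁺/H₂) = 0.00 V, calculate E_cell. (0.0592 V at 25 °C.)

0.53 V

The Cu²⁺/Cu couple is the cathode, so E°_cell = 0.34 V; n = 2.
[H⁺] = 10^(−3.02) = 9.5 × 10^-4 M, and Q = [H⁺]^2 / ([Cu²⁺]·P(H₂)) = 4.02 × 10^-7.
E = E° − (0.0592/2) log Q = 0.34 − (0.0592/2)(-6.396) = 0.529 V.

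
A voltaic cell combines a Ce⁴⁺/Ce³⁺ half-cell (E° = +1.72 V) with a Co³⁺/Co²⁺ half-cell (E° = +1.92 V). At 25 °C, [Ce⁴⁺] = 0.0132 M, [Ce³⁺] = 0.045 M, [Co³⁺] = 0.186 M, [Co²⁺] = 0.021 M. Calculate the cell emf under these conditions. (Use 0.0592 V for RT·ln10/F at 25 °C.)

The Co³⁺/Co²⁺ couple has the higher reduction potential and acts as the cathode, so E°_cell = +1.92 − (+1.72) = 0.20 V.
Balancing electrons gives n = 1; the reaction quotient is Q = [Ce⁴⁺]·[Co²⁺]/([Ce³⁺]·[Co³⁺]) = 0.0331.
At 25 °C, E = E° − (0.0592/n) log Q = 0.20 − (0.0592/1)(-1.480) = 0.200 + 0.088 = 0.288 V.

0.288 V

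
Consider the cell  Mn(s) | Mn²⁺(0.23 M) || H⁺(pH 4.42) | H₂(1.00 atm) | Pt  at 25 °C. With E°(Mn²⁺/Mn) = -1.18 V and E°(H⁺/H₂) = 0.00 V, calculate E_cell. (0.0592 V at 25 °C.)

0.94 V

The hydrogen couple is the cathode, so E°_cell = 1.18 V; n = 2.
[H⁺] = 10^(−4.42) = 3.8 × 10^-5 M, and Q = [Mn²⁺]·P(H₂) / [H⁺]^2 = 1.59 × 10^8.
E = E° − (0.0592/2) log Q = 1.18 − (0.0592/2)(8.202) = 0.937 V.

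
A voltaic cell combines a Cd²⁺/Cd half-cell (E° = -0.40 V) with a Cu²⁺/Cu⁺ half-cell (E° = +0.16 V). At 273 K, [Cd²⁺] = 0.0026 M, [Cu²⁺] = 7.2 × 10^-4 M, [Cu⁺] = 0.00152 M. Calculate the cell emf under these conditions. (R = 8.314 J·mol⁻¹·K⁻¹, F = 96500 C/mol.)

0.612 V

The Cu²⁺/Cu⁺ couple has the higher reduction potential and acts as the cathode, so E°_cell = +0.16 − (-0.40) = 0.56 V.
Balancing electrons gives n = 2; the reaction quotient is Q = [Cd²⁺]·[Cu⁺]^2/[Cu²⁺]^2 = 0.0116.
E = E° − (RT/nF) ln Q = 0.56 − (8.314×273)/(2×96500) × (-4.458) = 0.560 + 0.052 = 0.612 V.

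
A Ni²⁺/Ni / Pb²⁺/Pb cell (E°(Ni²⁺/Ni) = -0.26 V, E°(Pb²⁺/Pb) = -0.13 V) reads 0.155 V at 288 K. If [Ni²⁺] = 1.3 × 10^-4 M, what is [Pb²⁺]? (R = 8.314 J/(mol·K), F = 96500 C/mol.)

From the Nernst equation, ln Q = nF(E° − E)/RT = 2×96500×(0.13 − 0.155)/(8.314×288) = -2.015, so Q = 0.133.
With Q = [Ni²⁺]/[Pb²⁺] and the known concentrations, [Pb²⁺] in the denominator gives [Pb²⁺] = 9.8 × 10^-4 M.

9.8 × 10^-4 M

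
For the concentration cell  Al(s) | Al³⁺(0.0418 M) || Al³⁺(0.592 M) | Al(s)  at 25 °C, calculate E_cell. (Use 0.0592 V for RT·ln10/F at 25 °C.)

Both half-cells are Al³⁺/Al, so E°_cell = 0. The concentrated side is the cathode; the cell reaction moves Al³⁺ from high to low concentration with n = 3.
Q = [Al³⁺]_dilute/[Al³⁺]_conc = 0.0418/0.592 = 0.0706.
E = 0 − (0.0592/3) log Q = −(0.0592/3)(-1.151) = 0.0227 V.

0.023 V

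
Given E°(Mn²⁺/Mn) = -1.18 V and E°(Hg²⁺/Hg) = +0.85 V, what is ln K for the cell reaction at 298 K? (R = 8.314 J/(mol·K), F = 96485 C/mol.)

E°_cell = +0.85 − (-1.18) = 2.03 V, with n = 2 electrons transferred.
At equilibrium E = 0, so the Nernst equation gives ln K = nFE°/RT = (2)(96485)(2.03)/((8.314)(298)) = 158.11.

ln K = 158.1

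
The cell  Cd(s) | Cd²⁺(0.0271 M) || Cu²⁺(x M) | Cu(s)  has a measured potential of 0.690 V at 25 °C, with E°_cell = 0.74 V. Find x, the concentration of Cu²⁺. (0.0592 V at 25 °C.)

5.5 × 10^-4 M

From the Nernst equation, log Q = n(E° − E)/0.0592 = 2(0.74 − 0.690)/0.0592 = 1.689, so Q = 48.9.
With Q = [Cd²⁺]/[Cu²⁺] and the known concentrations, [Cu²⁺] in the denominator gives [Cu²⁺] = 5.5 × 10^-4 M.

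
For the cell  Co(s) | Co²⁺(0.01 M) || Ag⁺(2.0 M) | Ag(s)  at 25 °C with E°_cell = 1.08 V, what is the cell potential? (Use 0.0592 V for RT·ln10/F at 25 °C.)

Balancing electrons gives n = 2; the reaction quotient is Q = [Co²⁺]/[Ag⁺]^2 = 0.00250.
At 25 °C, E = E° − (0.0592/n) log Q = 1.08 − (0.0592/2)(-2.602) = 1.080 + 0.077 = 1.157 V.

1.16 V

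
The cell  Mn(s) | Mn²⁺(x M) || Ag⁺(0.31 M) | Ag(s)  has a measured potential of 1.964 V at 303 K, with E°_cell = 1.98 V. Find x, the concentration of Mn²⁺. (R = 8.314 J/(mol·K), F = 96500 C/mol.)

0.33 M

From the Nernst equation, ln Q = nF(E° − E)/RT = 2×96500×(1.98 − 1.964)/(8.314×303) = 1.226, so Q = 3.41.
With Q = [Mn²⁺]/[Ag⁺]^2 and the known concentrations, [Mn²⁺] in the numerator gives [Mn²⁺] = 0.33 M.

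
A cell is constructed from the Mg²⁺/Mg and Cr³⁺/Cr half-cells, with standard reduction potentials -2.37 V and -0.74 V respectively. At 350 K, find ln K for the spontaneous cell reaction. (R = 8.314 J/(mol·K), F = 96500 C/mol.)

E°_cell = -0.74 − (-2.37) = 1.63 V, with n = 6 electrons transferred.
At equilibrium E = 0, so the Nernst equation gives ln K = nFE°/RT = (6)(96500)(1.63)/((8.314)(350)) = 324.33.

ln K = 324.3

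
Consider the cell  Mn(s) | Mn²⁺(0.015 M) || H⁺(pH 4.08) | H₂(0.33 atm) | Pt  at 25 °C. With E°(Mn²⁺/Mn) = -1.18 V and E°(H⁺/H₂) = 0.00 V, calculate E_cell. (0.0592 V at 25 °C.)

The hydrogen couple is the cathode, so E°_cell = 1.18 V; n = 2.
[H⁺] = 10^(−4.08) = 8.3 × 10^-5 M, and Q = [Mn²⁺]·P(H₂) / [H⁺]^2 = 7.15 × 10^5.
E = E° − (0.0592/2) log Q = 1.18 − (0.0592/2)(5.855) = 1.007 V.

1.01 V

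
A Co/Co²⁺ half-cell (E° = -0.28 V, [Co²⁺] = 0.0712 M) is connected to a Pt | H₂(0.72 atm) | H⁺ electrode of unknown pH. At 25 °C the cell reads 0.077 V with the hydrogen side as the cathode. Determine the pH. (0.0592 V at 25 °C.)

E°_cell = 0.28 V and n = 2.
log Q = n(E° − E)/0.0592 = 2×(0.28 − 0.077)/0.0592 = 6.858.
With Q = [Co²⁺]·P(H₂) / [H⁺]^2, solving for [H⁺] gives log[H⁺] = -4.074, so pH = 4.07.

pH = 4.07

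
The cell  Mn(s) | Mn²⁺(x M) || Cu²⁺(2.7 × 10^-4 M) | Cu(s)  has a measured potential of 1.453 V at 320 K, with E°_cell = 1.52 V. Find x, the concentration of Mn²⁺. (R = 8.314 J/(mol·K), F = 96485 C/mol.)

0.035 M

From the Nernst equation, ln Q = nF(E° − E)/RT = 2×96485×(1.52 − 1.453)/(8.314×320) = 4.860, so Q = 129.
With Q = [Mn²⁺]/[Cu²⁺] and the known concentrations, [Mn²⁺] in the numerator gives [Mn²⁺] = 0.035 M.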